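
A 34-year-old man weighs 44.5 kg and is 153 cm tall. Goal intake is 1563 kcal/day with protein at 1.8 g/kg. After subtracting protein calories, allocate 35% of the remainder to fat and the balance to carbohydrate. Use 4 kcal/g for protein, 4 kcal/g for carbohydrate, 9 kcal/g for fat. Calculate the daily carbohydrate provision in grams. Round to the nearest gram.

Protein = 1.8 × 44.5 = 80.1 g → 80.1 × 4 = 320.4 kcal.
Non-protein calories = 1563 − 320.4 = 1242.6 kcal.
Fat: 35% × 1242.6 = 434.91 kcal; carbohydrate: 807.69 kcal.
Carbohydrate: 807.69 kcal ÷ 4 kcal/g = 201.9225 g.

202 g/day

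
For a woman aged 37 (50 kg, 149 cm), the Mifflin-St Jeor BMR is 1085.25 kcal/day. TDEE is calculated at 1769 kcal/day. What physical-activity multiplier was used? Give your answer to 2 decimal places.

Activity factor = TEE ÷ BMR = 1769 ÷ 1085.25 = 1.63.

1.63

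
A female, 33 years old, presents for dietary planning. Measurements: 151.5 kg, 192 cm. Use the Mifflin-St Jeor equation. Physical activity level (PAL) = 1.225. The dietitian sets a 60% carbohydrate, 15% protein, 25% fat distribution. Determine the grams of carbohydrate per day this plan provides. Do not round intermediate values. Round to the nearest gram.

439 g/day

Mifflin-St Jeor (female): BMR = 10(151.5) + 6.25(192) − 5(33) − 161 = 1515 + 1200 − 165 − 161 = 2389 kcal/day.
TEE = 2389 × 1.225 = 2926.525 kcal/day.
Carbohydrate energy = 60% × 2926.525 = 1755.915 kcal.
Carbohydrate = 1755.915 ÷ 4 kcal/g = 438.9788 g.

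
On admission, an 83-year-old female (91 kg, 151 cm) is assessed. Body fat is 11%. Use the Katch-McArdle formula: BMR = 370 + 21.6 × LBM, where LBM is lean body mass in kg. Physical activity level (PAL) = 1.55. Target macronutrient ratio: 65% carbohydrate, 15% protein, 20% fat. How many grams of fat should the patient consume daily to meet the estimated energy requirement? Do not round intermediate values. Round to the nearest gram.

73 g/day

LBM = 91 × (1 − 0.11) = 80.99 kg. Katch-McArdle: BMR = 370 + 21.6 × 80.99 = 2119.384 kcal/day.
TEE = 2119.384 × 1.55 = 3285.0452 kcal/day.
Fat energy = 20% × 3285.0452 = 657.009 kcal.
Fat = 657.009 ÷ 9 kcal/g = 73.001 g.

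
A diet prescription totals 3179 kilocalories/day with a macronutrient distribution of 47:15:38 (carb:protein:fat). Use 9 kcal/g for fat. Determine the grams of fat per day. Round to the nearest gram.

Fat energy = 38% × 3179 = 1208.02 kcal.
At 9 kcal/g: 1208.02 ÷ 9 = 134.2244 g.

134 g/day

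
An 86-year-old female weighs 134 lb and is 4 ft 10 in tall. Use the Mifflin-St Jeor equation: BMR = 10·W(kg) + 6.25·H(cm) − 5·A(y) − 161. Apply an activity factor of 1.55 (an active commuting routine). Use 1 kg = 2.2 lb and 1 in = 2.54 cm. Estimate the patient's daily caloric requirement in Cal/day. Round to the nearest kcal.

Convert to metric: weight = 134 ÷ 2.2 = 60.9091 kg; height = (4×12 + 10) × 2.54 = 58 × 2.54 = 147.32 cm.
Mifflin-St Jeor (female): BMR = 10(60.9091) + 6.25(147.32) − 5(86) − 161 = 609.0909 + 920.75 − 430 − 161 = 938.8409 kcal/day.
TEE = BMR × activity factor = 938.8409 × 1.55 = 1455.2034 kcal/day.

1455 Cal/day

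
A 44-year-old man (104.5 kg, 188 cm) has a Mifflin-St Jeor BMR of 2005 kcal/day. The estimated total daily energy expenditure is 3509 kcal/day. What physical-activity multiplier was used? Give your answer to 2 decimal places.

Activity factor = TEE ÷ BMR = 3509 ÷ 2005 = 1.75.

1.75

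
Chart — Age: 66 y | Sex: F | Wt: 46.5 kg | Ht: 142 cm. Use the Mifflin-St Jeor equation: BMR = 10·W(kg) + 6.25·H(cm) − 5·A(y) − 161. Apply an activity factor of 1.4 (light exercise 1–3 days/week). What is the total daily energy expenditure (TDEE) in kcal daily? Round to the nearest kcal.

Mifflin-St Jeor (female): BMR = 10(46.5) + 6.25(142) − 5(66) − 161 = 465 + 887.5 − 330 − 161 = 861.5 kcal/day.
TEE = BMR × activity factor = 861.5 × 1.4 = 1206.1 kcal/day.

1206 kcal daily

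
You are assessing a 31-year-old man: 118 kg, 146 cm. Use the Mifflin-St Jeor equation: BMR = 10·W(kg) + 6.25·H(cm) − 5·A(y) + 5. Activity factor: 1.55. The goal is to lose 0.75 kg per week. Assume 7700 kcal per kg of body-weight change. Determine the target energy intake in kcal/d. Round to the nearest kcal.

2186 kcal/d

Mifflin-St Jeor (male): BMR = 10(118) + 6.25(146) − 5(31) + 5 = 1180 + 912.5 − 155 + 5 = 1942.5 kcal/day.
TEE = 1942.5 × 1.55 = 3010.875 kcal/day.
Required daily deficit = 0.75 × 7700 ÷ 7 = 825 kcal/day.
Target intake = 3010.875 − 825 = 2185.875 kcal/day.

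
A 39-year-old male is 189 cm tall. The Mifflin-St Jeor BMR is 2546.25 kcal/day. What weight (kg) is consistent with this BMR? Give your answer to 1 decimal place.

155.5 kg

2546.25 = 10·W + 6.25(189) − 5(39) + 5
10·W = 2546.25 − 991.25 = 1555, so W = 155.5 kg.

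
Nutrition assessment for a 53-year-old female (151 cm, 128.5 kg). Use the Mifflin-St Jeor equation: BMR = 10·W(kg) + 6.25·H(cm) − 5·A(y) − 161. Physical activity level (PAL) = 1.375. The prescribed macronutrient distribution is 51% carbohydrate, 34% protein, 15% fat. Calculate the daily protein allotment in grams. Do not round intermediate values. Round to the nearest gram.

Mifflin-St Jeor (female): BMR = 10(128.5) + 6.25(151) − 5(53) − 161 = 1285 + 943.75 − 265 − 161 = 1802.75 kcal/day.
TEE = 1802.75 × 1.375 = 2478.7813 kcal/day.
Protein energy = 34% × 2478.7813 = 842.7856 kcal.
Protein = 842.7856 ÷ 4 kcal/g = 210.6964 g.

211 g/day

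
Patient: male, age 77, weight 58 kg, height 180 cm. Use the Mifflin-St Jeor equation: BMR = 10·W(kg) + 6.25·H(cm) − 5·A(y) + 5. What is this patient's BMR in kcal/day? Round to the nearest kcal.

1325 kcal/day

Mifflin-St Jeor (male): BMR = 10(58) + 6.25(180) − 5(77) + 5 = 580 + 1125 − 385 + 5 = 1325 kcal/day.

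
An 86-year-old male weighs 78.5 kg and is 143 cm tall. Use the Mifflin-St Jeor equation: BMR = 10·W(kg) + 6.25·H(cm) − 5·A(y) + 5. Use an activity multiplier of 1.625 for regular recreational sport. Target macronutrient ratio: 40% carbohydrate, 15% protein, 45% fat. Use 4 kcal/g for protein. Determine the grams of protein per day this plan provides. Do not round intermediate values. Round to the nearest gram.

Mifflin-St Jeor (male): BMR = 10(78.5) + 6.25(143) − 5(86) + 5 = 785 + 893.75 − 430 + 5 = 1253.75 kcal/day.
TEE = 1253.75 × 1.625 = 2037.3438 kcal/day.
Protein energy = 15% × 2037.3438 = 305.6016 kcal.
Protein = 305.6016 ÷ 4 kcal/g = 76.4004 g.

76 g/day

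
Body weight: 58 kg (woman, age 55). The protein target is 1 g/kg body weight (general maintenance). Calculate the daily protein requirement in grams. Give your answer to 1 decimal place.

58.0 g/day

Protein = 1 g/kg × 58 kg = 58 g/day.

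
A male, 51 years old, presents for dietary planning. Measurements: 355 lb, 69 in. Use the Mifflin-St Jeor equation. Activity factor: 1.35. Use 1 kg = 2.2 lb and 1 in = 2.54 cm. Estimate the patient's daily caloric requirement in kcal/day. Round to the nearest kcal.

Convert to metric: weight = 355 ÷ 2.2 = 161.3636 kg; height = 69 × 2.54 = 175.26 cm.
Mifflin-St Jeor (male): BMR = 10(161.3636) + 6.25(175.26) − 5(51) + 5 = 1613.6364 + 1095.375 − 255 + 5 = 2459.0114 kcal/day.
TEE = BMR × activity factor = 2459.0114 × 1.35 = 3319.6653 kcal/day.

3320 kcal/day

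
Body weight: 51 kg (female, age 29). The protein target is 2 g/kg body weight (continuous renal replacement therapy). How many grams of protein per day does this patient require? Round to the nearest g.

102 g/day

Protein = 2 g/kg × 51 kg = 102 g/day.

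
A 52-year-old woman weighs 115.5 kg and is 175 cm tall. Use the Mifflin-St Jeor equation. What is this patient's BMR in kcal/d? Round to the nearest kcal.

Mifflin-St Jeor (female): BMR = 10(115.5) + 6.25(175) − 5(52) − 161 = 1155 + 1093.75 − 260 − 161 = 1827.75 kcal/day.

1828 kcal/d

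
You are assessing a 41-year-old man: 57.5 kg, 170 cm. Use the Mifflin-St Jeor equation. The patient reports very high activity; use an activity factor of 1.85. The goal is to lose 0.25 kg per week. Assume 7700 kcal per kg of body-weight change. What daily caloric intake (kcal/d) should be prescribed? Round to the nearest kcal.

2384 kcal/d

Mifflin-St Jeor (male): BMR = 10(57.5) + 6.25(170) − 5(41) + 5 = 575 + 1062.5 − 205 + 5 = 1437.5 kcal/day.
TEE = 1437.5 × 1.85 = 2659.375 kcal/day.
Required daily deficit = 0.25 × 7700 ÷ 7 = 275 kcal/day.
Target intake = 2659.375 − 275 = 2384.375 kcal/day.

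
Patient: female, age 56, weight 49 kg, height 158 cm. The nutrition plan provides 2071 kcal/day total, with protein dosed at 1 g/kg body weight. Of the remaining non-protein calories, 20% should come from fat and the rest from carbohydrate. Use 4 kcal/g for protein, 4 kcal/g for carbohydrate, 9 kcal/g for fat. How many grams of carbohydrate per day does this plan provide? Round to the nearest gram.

375 g/day

Protein = 1 × 49 = 49 g → 49 × 4 = 196 kcal.
Non-protein calories = 2071 − 196 = 1875 kcal.
Fat: 20% × 1875 = 375 kcal; carbohydrate: 1500 kcal.
Carbohydrate: 1500 kcal ÷ 4 kcal/g = 375 g.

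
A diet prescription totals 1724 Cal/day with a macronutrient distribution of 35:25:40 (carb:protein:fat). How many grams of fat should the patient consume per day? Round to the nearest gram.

Fat energy = 40% × 1724 = 689.6 kcal.
At 9 kcal/g: 689.6 ÷ 9 = 76.6222 g.

77 g/day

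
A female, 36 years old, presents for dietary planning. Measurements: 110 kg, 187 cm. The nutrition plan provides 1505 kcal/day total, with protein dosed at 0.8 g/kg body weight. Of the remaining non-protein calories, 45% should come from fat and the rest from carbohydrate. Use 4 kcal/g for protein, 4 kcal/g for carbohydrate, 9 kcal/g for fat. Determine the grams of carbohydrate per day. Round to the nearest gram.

159 g/day

Protein = 0.8 × 110 = 88 g → 88 × 4 = 352 kcal.
Non-protein calories = 1505 − 352 = 1153 kcal.
Fat: 45% × 1153 = 518.85 kcal; carbohydrate: 634.15 kcal.
Carbohydrate: 634.15 kcal ÷ 4 kcal/g = 158.5375 g.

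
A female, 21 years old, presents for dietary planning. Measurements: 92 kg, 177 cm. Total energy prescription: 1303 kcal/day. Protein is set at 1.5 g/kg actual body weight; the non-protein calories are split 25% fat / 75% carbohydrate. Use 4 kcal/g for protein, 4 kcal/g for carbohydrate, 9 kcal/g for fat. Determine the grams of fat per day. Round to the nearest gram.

Protein = 1.5 × 92 = 138 g → 138 × 4 = 552 kcal.
Non-protein calories = 1303 − 552 = 751 kcal.
Fat: 25% × 751 = 187.75 kcal; carbohydrate: 563.25 kcal.
Fat: 187.75 kcal ÷ 9 kcal/g = 20.8611 g.

21 g/day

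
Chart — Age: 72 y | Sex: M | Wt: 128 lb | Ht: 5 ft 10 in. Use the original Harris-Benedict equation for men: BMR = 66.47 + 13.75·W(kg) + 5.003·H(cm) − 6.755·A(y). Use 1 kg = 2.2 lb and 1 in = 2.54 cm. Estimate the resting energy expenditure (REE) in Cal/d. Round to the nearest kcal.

1270 Cal/d

Convert to metric: weight = 128 ÷ 2.2 = 58.1818 kg; height = (5×12 + 10) × 2.54 = 70 × 2.54 = 177.8 cm.
Harris-Benedict: BMR = 66.47 + 13.75(58.1818) + 5.003(177.8) − 6.755(72) = 1269.6434 kcal/day.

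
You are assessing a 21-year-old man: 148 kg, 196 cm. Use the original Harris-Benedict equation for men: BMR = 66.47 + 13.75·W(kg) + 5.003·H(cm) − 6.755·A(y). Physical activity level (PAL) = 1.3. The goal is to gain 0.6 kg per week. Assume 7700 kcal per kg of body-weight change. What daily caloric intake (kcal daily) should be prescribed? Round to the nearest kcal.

Harris-Benedict: BMR = 66.47 + 13.75(148) + 5.003(196) − 6.755(21) = 2940.203 kcal/day.
TEE = 2940.203 × 1.3 = 3822.2639 kcal/day.
Required daily surplus = 0.6 × 7700 ÷ 7 = 660 kcal/day.
Target intake = 3822.2639 + 660 = 4482.2639 kcal/day.

4482 kcal daily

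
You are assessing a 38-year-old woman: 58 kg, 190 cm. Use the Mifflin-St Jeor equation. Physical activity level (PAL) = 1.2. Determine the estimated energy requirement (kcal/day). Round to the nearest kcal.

1700 kcal/day

Mifflin-St Jeor (female): BMR = 10(58) + 6.25(190) − 5(38) − 161 = 580 + 1187.5 − 190 − 161 = 1416.5 kcal/day.
TEE = BMR × activity factor = 1416.5 × 1.2 = 1699.8 kcal/day.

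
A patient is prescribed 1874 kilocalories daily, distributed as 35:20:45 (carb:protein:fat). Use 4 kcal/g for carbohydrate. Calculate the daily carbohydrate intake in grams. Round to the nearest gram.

Carbohydrate energy = 35% × 1874 = 655.9 kcal.
At 4 kcal/g: 655.9 ÷ 4 = 163.975 g.

164 g/day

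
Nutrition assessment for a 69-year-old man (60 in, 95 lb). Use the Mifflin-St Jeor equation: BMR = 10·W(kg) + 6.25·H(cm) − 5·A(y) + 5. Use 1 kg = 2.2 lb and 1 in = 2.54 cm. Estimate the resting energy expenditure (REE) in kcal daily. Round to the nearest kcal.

1044 kcal daily

Convert to metric: weight = 95 ÷ 2.2 = 43.1818 kg; height = 60 × 2.54 = 152.4 cm.
Mifflin-St Jeor (male): BMR = 10(43.1818) + 6.25(152.4) − 5(69) + 5 = 431.8182 + 952.5 − 345 + 5 = 1044.3182 kcal/day.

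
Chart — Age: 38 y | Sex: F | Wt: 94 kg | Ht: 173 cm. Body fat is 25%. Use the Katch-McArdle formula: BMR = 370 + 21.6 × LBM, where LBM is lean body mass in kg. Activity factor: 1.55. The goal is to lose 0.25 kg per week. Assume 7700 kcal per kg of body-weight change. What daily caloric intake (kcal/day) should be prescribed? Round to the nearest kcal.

LBM = 94 × (1 − 0.25) = 70.5 kg. Katch-McArdle: BMR = 370 + 21.6 × 70.5 = 1892.8 kcal/day.
TEE = 1892.8 × 1.55 = 2933.84 kcal/day.
Required daily deficit = 0.25 × 7700 ÷ 7 = 275 kcal/day.
Target intake = 2933.84 − 275 = 2658.84 kcal/day.

2659 kcal/day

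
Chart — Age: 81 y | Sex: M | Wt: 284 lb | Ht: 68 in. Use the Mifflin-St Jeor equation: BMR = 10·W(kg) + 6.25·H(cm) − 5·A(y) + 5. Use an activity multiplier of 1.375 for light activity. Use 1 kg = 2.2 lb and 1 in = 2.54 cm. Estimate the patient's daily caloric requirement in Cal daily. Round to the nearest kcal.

Convert to metric: weight = 284 ÷ 2.2 = 129.0909 kg; height = 68 × 2.54 = 172.72 cm.
Mifflin-St Jeor (male): BMR = 10(129.0909) + 6.25(172.72) − 5(81) + 5 = 1290.9091 + 1079.5 − 405 + 5 = 1970.4091 kcal/day.
TEE = BMR × activity factor = 1970.4091 × 1.375 = 2709.3125 kcal/day.

2709 Cal daily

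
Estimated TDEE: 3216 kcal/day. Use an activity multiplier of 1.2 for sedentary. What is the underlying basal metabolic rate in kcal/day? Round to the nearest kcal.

BMR = TEE ÷ activity factor = 3216 ÷ 1.2 = 2680 kcal/day.

2680 kcal/day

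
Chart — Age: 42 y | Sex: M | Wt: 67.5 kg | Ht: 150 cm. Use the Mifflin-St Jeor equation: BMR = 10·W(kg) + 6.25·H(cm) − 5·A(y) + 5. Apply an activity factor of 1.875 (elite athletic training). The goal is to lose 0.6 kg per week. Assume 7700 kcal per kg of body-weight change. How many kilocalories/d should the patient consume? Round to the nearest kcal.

1979 kilocalories/d

Mifflin-St Jeor (male): BMR = 10(67.5) + 6.25(150) − 5(42) + 5 = 675 + 937.5 − 210 + 5 = 1407.5 kcal/day.
TEE = 1407.5 × 1.875 = 2639.0625 kcal/day.
Required daily deficit = 0.6 × 7700 ÷ 7 = 660 kcal/day.
Target intake = 2639.0625 − 660 = 1979.0625 kcal/day.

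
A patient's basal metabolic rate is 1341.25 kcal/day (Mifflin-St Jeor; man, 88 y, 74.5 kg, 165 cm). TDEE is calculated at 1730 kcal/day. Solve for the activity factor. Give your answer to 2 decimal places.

Activity factor = TEE ÷ BMR = 1730 ÷ 1341.25 = 1.29.

1.29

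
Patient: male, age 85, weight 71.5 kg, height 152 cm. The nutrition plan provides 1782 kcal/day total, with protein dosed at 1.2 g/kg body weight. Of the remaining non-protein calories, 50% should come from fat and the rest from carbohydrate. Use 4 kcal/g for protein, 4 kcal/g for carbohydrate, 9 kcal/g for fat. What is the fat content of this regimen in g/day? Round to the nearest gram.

80 g/day

Protein = 1.2 × 71.5 = 85.8 g → 85.8 × 4 = 343.2 kcal.
Non-protein calories = 1782 − 343.2 = 1438.8 kcal.
Fat: 50% × 1438.8 = 719.4 kcal; carbohydrate: 719.4 kcal.
Fat: 719.4 kcal ÷ 9 kcal/g = 79.9333 g.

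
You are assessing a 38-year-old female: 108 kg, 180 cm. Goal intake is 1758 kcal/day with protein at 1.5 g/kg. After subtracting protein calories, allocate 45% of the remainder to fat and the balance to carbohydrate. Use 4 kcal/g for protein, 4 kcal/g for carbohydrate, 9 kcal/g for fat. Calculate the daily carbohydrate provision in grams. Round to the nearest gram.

Protein = 1.5 × 108 = 162 g → 162 × 4 = 648 kcal.
Non-protein calories = 1758 − 648 = 1110 kcal.
Fat: 45% × 1110 = 499.5 kcal; carbohydrate: 610.5 kcal.
Carbohydrate: 610.5 kcal ÷ 4 kcal/g = 152.625 g.

153 g/day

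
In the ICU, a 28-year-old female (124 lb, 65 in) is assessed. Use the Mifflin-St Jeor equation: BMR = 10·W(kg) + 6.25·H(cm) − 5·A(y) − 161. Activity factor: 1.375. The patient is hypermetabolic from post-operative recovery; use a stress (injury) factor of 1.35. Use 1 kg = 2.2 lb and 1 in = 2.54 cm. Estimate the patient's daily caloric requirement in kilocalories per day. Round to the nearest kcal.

Convert to metric: weight = 124 ÷ 2.2 = 56.3636 kg; height = 65 × 2.54 = 165.1 cm.
Mifflin-St Jeor (female): BMR = 10(56.3636) + 6.25(165.1) − 5(28) − 161 = 563.6364 + 1031.875 − 140 − 161 = 1294.5114 kcal/day.
TEE = BMR × activity factor = 1294.5114 × 1.375 = 1779.9531 kcal/day.
Apply stress factor: 1779.9531 × 1.35 = 2402.9367 kcal/day.

2403 kilocalories per day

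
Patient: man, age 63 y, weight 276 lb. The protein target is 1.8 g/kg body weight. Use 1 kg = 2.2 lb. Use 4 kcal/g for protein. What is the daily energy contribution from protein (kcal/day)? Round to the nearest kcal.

903 kcal/day

Weight in kg = 276 ÷ 2.2 = 125.4545 kg.
Protein = 1.8 g/kg × 125.4545 kg = 225.8182 g/day.
Protein energy = 225.8182 g × 4 kcal/g = 903.2727 kcal/day.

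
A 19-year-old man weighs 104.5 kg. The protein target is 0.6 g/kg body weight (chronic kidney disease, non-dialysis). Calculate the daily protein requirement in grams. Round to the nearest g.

Protein = 0.6 g/kg × 104.5 kg = 62.7 g/day.

63 g/day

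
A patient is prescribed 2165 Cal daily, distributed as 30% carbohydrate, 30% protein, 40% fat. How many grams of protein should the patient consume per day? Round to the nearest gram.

162 g/day

Protein energy = 30% × 2165 = 649.5 kcal.
At 4 kcal/g: 649.5 ÷ 4 = 162.375 g.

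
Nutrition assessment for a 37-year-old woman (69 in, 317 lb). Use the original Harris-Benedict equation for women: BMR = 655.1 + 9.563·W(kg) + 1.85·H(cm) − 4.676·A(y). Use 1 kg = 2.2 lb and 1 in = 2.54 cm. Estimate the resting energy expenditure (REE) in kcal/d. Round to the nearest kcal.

Convert to metric: weight = 317 ÷ 2.2 = 144.0909 kg; height = 69 × 2.54 = 175.26 cm.
Harris-Benedict: BMR = 655.1 + 9.563(144.0909) + 1.85(175.26) − 4.676(37) = 2184.2604 kcal/day.

2184 kcal/d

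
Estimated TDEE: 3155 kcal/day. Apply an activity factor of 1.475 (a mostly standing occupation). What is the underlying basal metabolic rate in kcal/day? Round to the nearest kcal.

2139 kcal/day

BMR = TEE ÷ activity factor = 3155 ÷ 1.475 = 2138.9831 kcal/day.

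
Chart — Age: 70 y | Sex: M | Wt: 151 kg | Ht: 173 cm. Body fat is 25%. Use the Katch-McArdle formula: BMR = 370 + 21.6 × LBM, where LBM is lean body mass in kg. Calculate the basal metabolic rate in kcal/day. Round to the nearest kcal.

LBM = 151 × (1 − 0.25) = 113.25 kg. Katch-McArdle: BMR = 370 + 21.6 × 113.25 = 2816.2 kcal/day.

2816 kcal/day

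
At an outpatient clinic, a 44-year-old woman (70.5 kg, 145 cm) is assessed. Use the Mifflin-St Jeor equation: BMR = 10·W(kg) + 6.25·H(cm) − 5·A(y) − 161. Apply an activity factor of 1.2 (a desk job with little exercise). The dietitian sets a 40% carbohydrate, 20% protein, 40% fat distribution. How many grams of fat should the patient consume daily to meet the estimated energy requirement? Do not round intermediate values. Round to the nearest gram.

66 g/day

Mifflin-St Jeor (female): BMR = 10(70.5) + 6.25(145) − 5(44) − 161 = 705 + 906.25 − 220 − 161 = 1230.25 kcal/day.
TEE = 1230.25 × 1.2 = 1476.3 kcal/day.
Fat energy = 40% × 1476.3 = 590.52 kcal.
Fat = 590.52 ÷ 9 kcal/g = 65.6133 g.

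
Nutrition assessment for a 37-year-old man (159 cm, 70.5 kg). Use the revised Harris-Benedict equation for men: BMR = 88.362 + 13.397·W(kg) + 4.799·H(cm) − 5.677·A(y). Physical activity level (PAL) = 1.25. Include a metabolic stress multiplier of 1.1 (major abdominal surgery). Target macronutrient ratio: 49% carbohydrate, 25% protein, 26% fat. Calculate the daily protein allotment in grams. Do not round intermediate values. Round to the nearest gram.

136 g/day

Harris-Benedict: BMR = 88.362 + 13.397(70.5) + 4.799(159) − 5.677(37) = 1585.8425 kcal/day.
TEE = 1585.8425 × 1.25 = 1982.3031 kcal/day.
With stress factor 1.1: 1982.3031 × 1.1 = 2180.5334 kcal/day.
Protein energy = 25% × 2180.5334 = 545.1334 kcal.
Protein = 545.1334 ÷ 4 kcal/g = 136.2833 g.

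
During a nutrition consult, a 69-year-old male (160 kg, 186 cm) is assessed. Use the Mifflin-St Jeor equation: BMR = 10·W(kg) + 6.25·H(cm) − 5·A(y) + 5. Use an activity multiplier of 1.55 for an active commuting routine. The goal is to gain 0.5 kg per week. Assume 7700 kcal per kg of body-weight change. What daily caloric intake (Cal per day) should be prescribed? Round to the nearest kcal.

4305 Cal per day

Mifflin-St Jeor (male): BMR = 10(160) + 6.25(186) − 5(69) + 5 = 1600 + 1162.5 − 345 + 5 = 2422.5 kcal/day.
TEE = 2422.5 × 1.55 = 3754.875 kcal/day.
Required daily surplus = 0.5 × 7700 ÷ 7 = 550 kcal/day.
Target intake = 3754.875 + 550 = 4304.875 kcal/day.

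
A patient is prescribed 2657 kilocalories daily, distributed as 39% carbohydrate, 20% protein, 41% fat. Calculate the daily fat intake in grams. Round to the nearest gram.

121 g/day

Fat energy = 41% × 2657 = 1089.37 kcal.
At 9 kcal/g: 1089.37 ÷ 9 = 121.0411 g.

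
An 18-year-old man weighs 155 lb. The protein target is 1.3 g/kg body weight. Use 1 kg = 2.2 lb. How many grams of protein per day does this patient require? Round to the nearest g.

92 g/day

Weight in kg = 155 ÷ 2.2 = 70.4545 kg.
Protein = 1.3 g/kg × 70.4545 kg = 91.5909 g/day.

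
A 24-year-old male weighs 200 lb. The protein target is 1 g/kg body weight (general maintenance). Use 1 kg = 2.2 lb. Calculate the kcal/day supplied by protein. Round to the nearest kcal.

Weight in kg = 200 ÷ 2.2 = 90.9091 kg.
Protein = 1 g/kg × 90.9091 kg = 90.9091 g/day.
Protein energy = 90.9091 g × 4 kcal/g = 363.6364 kcal/day.

364 kcal/day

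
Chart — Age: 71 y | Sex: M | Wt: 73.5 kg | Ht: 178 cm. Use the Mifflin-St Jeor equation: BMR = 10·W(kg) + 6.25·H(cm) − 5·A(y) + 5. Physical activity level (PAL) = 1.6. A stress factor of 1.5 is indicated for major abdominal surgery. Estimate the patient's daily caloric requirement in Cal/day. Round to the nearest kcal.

3594 Cal/day

Mifflin-St Jeor (male): BMR = 10(73.5) + 6.25(178) − 5(71) + 5 = 735 + 1112.5 − 355 + 5 = 1497.5 kcal/day.
TEE = BMR × activity factor = 1497.5 × 1.6 = 2396 kcal/day.
Apply stress factor: 2396 × 1.5 = 3594 kcal/day.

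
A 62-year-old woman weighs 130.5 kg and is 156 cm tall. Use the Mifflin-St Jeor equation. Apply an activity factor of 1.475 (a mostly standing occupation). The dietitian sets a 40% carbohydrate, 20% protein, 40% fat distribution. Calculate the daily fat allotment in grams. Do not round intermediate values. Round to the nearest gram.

119 g/day

Mifflin-St Jeor (female): BMR = 10(130.5) + 6.25(156) − 5(62) − 161 = 1305 + 975 − 310 − 161 = 1809 kcal/day.
TEE = 1809 × 1.475 = 2668.275 kcal/day.
Fat energy = 40% × 2668.275 = 1067.31 kcal.
Fat = 1067.31 ÷ 9 kcal/g = 118.59 g.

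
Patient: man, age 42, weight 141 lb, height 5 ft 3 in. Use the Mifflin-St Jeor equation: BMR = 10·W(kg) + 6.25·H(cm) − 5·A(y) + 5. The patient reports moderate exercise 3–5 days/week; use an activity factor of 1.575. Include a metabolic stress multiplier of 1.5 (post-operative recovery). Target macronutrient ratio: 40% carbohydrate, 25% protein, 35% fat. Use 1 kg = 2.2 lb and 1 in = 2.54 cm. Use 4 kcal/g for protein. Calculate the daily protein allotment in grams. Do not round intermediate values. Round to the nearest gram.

Convert to metric: weight = 141 ÷ 2.2 = 64.0909 kg; height = (5×12 + 3) × 2.54 = 63 × 2.54 = 160.02 cm.
Mifflin-St Jeor (male): BMR = 10(64.0909) + 6.25(160.02) − 5(42) + 5 = 640.9091 + 1000.125 − 210 + 5 = 1436.0341 kcal/day.
TEE = 1436.0341 × 1.575 = 2261.7537 kcal/day.
With stress factor 1.5: 2261.7537 × 1.5 = 3392.6305 kcal/day.
Protein energy = 25% × 3392.6305 = 848.1576 kcal.
Protein = 848.1576 ÷ 4 kcal/g = 212.0394 g.

212 g/day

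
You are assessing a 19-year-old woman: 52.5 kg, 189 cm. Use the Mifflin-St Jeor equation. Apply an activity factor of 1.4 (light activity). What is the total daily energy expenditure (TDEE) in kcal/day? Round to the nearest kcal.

Mifflin-St Jeor (female): BMR = 10(52.5) + 6.25(189) − 5(19) − 161 = 525 + 1181.25 − 95 − 161 = 1450.25 kcal/day.
TEE = BMR × activity factor = 1450.25 × 1.4 = 2030.35 kcal/day.

2030 kcal/day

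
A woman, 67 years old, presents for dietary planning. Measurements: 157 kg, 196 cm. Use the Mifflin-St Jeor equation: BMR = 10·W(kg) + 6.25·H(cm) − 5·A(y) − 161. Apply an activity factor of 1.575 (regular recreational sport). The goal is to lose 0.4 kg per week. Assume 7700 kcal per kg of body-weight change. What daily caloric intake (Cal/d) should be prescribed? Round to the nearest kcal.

3181 Cal/d

Mifflin-St Jeor (female): BMR = 10(157) + 6.25(196) − 5(67) − 161 = 1570 + 1225 − 335 − 161 = 2299 kcal/day.
TEE = 2299 × 1.575 = 3620.925 kcal/day.
Required daily deficit = 0.4 × 7700 ÷ 7 = 440 kcal/day.
Target intake = 3620.925 − 440 = 3180.925 kcal/day.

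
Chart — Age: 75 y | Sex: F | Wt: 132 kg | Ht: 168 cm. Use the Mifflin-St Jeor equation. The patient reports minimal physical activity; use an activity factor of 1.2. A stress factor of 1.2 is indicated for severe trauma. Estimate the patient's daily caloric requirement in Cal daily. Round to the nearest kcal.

2641 Cal daily

Mifflin-St Jeor (female): BMR = 10(132) + 6.25(168) − 5(75) − 161 = 1320 + 1050 − 375 − 161 = 1834 kcal/day.
TEE = BMR × activity factor = 1834 × 1.2 = 2200.8 kcal/day.
Apply stress factor: 2200.8 × 1.2 = 2640.96 kcal/day.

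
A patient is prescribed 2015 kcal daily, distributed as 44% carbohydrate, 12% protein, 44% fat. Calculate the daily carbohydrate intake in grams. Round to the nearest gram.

222 g/day

Carbohydrate energy = 44% × 2015 = 886.6 kcal.
At 4 kcal/g: 886.6 ÷ 4 = 221.65 g.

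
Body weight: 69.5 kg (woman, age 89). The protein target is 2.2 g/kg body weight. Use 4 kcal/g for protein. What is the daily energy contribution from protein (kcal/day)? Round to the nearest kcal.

612 kcal/day

Protein = 2.2 g/kg × 69.5 kg = 152.9 g/day.
Protein energy = 152.9 g × 4 kcal/g = 611.6 kcal/day.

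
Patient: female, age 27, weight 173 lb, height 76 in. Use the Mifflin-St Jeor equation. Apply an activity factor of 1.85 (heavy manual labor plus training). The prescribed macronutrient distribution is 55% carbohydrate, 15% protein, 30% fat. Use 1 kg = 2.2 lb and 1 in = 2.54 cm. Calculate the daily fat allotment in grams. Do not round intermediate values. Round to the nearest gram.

Convert to metric: weight = 173 ÷ 2.2 = 78.6364 kg; height = 76 × 2.54 = 193.04 cm.
Mifflin-St Jeor (female): BMR = 10(78.6364) + 6.25(193.04) − 5(27) − 161 = 786.3636 + 1206.5 − 135 − 161 = 1696.8636 kcal/day.
TEE = 1696.8636 × 1.85 = 3139.1977 kcal/day.
Fat energy = 30% × 3139.1977 = 941.7593 kcal.
Fat = 941.7593 ÷ 9 kcal/g = 104.6399 g.

105 g/day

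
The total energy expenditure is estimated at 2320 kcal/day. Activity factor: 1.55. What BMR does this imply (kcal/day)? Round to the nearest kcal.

BMR = TEE ÷ activity factor = 2320 ÷ 1.55 = 1496.7742 kcal/day.

1497 kcal/day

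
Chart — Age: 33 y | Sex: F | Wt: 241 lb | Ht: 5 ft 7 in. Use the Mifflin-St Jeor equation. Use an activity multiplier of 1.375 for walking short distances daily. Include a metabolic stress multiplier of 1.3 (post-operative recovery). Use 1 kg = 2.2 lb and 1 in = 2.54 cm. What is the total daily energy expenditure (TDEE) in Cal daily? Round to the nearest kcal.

Convert to metric: weight = 241 ÷ 2.2 = 109.5455 kg; height = (5×12 + 7) × 2.54 = 67 × 2.54 = 170.18 cm.
Mifflin-St Jeor (female): BMR = 10(109.5455) + 6.25(170.18) − 5(33) − 161 = 1095.4545 + 1063.625 − 165 − 161 = 1833.0795 kcal/day.
TEE = BMR × activity factor = 1833.0795 × 1.375 = 2520.4844 kcal/day.
Apply stress factor: 2520.4844 × 1.3 = 3276.6297 kcal/day.

3277 Cal daily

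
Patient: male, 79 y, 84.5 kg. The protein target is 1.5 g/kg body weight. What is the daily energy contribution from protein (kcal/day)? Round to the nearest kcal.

Protein = 1.5 g/kg × 84.5 kg = 126.75 g/day.
Protein energy = 126.75 g × 4 kcal/g = 507 kcal/day.

507 kcal/day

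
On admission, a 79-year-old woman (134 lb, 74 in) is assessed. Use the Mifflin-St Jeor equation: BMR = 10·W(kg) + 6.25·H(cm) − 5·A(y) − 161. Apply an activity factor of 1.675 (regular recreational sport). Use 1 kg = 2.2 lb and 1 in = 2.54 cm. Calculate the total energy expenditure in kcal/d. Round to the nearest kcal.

2057 kcal/d

Convert to metric: weight = 134 ÷ 2.2 = 60.9091 kg; height = 74 × 2.54 = 187.96 cm.
Mifflin-St Jeor (female): BMR = 10(60.9091) + 6.25(187.96) − 5(79) − 161 = 609.0909 + 1174.75 − 395 − 161 = 1227.8409 kcal/day.
TEE = BMR × activity factor = 1227.8409 × 1.675 = 2056.6335 kcal/day.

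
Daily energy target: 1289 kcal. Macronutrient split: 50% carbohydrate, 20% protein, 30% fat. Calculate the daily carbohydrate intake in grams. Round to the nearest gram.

161 g/day

Carbohydrate energy = 50% × 1289 = 644.5 kcal.
At 4 kcal/g: 644.5 ÷ 4 = 161.125 g.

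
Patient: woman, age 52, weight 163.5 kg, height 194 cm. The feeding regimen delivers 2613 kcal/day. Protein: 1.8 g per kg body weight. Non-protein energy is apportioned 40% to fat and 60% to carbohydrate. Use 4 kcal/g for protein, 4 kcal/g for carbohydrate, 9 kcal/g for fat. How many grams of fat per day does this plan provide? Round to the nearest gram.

Protein = 1.8 × 163.5 = 294.3 g → 294.3 × 4 = 1177.2 kcal.
Non-protein calories = 2613 − 1177.2 = 1435.8 kcal.
Fat: 40% × 1435.8 = 574.32 kcal; carbohydrate: 861.48 kcal.
Fat: 574.32 kcal ÷ 9 kcal/g = 63.8133 g.

64 g/day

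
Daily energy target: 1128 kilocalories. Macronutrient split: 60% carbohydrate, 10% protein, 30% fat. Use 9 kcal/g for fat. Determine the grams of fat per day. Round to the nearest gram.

38 g/day

Fat energy = 30% × 1128 = 338.4 kcal.
At 9 kcal/g: 338.4 ÷ 9 = 37.6 g.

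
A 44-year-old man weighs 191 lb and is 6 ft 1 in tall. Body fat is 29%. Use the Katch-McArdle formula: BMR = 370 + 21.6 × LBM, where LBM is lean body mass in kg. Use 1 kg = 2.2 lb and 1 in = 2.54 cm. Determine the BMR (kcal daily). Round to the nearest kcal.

Convert to metric: weight = 191 ÷ 2.2 = 86.8182 kg; height = (6×12 + 1) × 2.54 = 73 × 2.54 = 185.42 cm.
LBM = 86.8182 × (1 − 0.29) = 61.6409 kg. Katch-McArdle: BMR = 370 + 21.6 × 61.6409 = 1701.4436 kcal/day.

1701 kcal daily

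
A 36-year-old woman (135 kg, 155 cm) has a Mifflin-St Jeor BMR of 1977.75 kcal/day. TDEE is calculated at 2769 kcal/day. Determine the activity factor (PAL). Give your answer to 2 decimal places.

Activity factor = TEE ÷ BMR = 2769 ÷ 1977.75 = 1.4.

1.40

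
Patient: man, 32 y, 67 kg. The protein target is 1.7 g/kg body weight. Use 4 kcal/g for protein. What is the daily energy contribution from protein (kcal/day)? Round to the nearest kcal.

456 kcal/day

Protein = 1.7 g/kg × 67 kg = 113.9 g/day.
Protein energy = 113.9 g × 4 kcal/g = 455.6 kcal/day.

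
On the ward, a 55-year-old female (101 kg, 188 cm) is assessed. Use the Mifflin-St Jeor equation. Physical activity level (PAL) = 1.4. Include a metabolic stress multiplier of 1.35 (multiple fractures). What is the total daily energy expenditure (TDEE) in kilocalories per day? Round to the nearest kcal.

3306 kilocalories per day

Mifflin-St Jeor (female): BMR = 10(101) + 6.25(188) − 5(55) − 161 = 1010 + 1175 − 275 − 161 = 1749 kcal/day.
TEE = BMR × activity factor = 1749 × 1.4 = 2448.6 kcal/day.
Apply stress factor: 2448.6 × 1.35 = 3305.61 kcal/day.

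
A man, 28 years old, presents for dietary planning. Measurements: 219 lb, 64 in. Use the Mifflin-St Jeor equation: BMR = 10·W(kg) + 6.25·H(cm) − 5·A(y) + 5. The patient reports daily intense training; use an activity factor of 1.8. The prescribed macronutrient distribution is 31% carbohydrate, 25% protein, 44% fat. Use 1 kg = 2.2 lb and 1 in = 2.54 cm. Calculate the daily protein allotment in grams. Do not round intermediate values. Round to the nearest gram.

Convert to metric: weight = 219 ÷ 2.2 = 99.5455 kg; height = 64 × 2.54 = 162.56 cm.
Mifflin-St Jeor (male): BMR = 10(99.5455) + 6.25(162.56) − 5(28) + 5 = 995.4545 + 1016 − 140 + 5 = 1876.4545 kcal/day.
TEE = 1876.4545 × 1.8 = 3377.6182 kcal/day.
Protein energy = 25% × 3377.6182 = 844.4045 kcal.
Protein = 844.4045 ÷ 4 kcal/g = 211.1011 g.

211 g/day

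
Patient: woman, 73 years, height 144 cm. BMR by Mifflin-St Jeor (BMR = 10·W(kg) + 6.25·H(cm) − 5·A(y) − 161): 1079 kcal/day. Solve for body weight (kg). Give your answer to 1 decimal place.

70.5 kg

1079 = 10·W + 6.25(144) − 5(73) − 161
10·W = 1079 − 374 = 705, so W = 70.5 kg.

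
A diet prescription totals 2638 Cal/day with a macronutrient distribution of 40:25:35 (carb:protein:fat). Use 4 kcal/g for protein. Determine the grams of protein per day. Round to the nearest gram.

Protein energy = 25% × 2638 = 659.5 kcal.
At 4 kcal/g: 659.5 ÷ 4 = 164.875 g.

165 g/day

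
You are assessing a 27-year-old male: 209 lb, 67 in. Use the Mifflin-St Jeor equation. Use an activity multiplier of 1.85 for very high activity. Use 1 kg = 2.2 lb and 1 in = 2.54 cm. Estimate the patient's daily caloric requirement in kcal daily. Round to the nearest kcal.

Convert to metric: weight = 209 ÷ 2.2 = 95 kg; height = 67 × 2.54 = 170.18 cm.
Mifflin-St Jeor (male): BMR = 10(95) + 6.25(170.18) − 5(27) + 5 = 950 + 1063.625 − 135 + 5 = 1883.625 kcal/day.
TEE = BMR × activity factor = 1883.625 × 1.85 = 3484.7063 kcal/day.

3485 kcal daily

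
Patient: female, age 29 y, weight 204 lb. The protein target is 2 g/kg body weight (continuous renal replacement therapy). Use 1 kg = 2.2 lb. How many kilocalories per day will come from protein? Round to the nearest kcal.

Weight in kg = 204 ÷ 2.2 = 92.7273 kg.
Protein = 2 g/kg × 92.7273 kg = 185.4545 g/day.
Protein energy = 185.4545 g × 4 kcal/g = 741.8182 kcal/day.

742 kcal/day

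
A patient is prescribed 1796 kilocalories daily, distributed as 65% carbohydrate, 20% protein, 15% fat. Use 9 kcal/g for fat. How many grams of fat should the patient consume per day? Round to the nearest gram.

Fat energy = 15% × 1796 = 269.4 kcal.
At 9 kcal/g: 269.4 ÷ 9 = 29.9333 g.

30 g/day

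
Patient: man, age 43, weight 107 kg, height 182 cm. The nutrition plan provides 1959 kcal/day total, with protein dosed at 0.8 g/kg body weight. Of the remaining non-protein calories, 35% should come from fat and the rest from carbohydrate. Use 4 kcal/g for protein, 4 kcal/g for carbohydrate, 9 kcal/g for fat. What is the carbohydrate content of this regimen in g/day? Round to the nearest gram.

Protein = 0.8 × 107 = 85.6 g → 85.6 × 4 = 342.4 kcal.
Non-protein calories = 1959 − 342.4 = 1616.6 kcal.
Fat: 35% × 1616.6 = 565.81 kcal; carbohydrate: 1050.79 kcal.
Carbohydrate: 1050.79 kcal ÷ 4 kcal/g = 262.6975 g.

263 g/day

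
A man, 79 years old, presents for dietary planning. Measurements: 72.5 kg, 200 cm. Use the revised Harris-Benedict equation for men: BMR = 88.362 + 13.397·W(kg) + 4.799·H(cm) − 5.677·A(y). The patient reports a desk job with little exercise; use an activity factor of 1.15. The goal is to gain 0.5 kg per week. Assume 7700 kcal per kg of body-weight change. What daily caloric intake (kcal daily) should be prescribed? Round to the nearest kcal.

2357 kcal daily

Harris-Benedict: BMR = 88.362 + 13.397(72.5) + 4.799(200) − 5.677(79) = 1570.9615 kcal/day.
TEE = 1570.9615 × 1.15 = 1806.6057 kcal/day.
Required daily surplus = 0.5 × 7700 ÷ 7 = 550 kcal/day.
Target intake = 1806.6057 + 550 = 2356.6057 kcal/day.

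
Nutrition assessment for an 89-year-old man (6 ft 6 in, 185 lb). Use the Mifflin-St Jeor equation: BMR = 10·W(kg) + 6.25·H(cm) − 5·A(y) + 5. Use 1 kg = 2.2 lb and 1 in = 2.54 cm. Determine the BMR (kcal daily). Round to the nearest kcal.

Convert to metric: weight = 185 ÷ 2.2 = 84.0909 kg; height = (6×12 + 6) × 2.54 = 78 × 2.54 = 198.12 cm.
Mifflin-St Jeor (male): BMR = 10(84.0909) + 6.25(198.12) − 5(89) + 5 = 840.9091 + 1238.25 − 445 + 5 = 1639.1591 kcal/day.

1639 kcal daily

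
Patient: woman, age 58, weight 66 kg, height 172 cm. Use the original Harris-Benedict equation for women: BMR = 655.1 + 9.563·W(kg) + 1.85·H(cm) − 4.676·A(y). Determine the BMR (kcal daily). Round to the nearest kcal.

1333 kcal daily

Harris-Benedict: BMR = 655.1 + 9.563(66) + 1.85(172) − 4.676(58) = 1333.25 kcal/day.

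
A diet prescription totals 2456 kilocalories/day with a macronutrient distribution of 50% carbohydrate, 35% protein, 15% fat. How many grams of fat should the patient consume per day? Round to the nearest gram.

Fat energy = 15% × 2456 = 368.4 kcal.
At 9 kcal/g: 368.4 ÷ 9 = 40.9333 g.

41 g/day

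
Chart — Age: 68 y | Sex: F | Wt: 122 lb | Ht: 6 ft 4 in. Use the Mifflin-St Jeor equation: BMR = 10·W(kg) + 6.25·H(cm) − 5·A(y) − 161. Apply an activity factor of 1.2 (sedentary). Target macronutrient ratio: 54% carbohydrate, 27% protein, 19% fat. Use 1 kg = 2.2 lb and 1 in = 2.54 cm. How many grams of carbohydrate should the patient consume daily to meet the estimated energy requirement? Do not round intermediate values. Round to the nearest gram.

204 g/day

Convert to metric: weight = 122 ÷ 2.2 = 55.4545 kg; height = (6×12 + 4) × 2.54 = 76 × 2.54 = 193.04 cm.
Mifflin-St Jeor (female): BMR = 10(55.4545) + 6.25(193.04) − 5(68) − 161 = 554.5455 + 1206.5 − 340 − 161 = 1260.0455 kcal/day.
TEE = 1260.0455 × 1.2 = 1512.0545 kcal/day.
Carbohydrate energy = 54% × 1512.0545 = 816.5095 kcal.
Carbohydrate = 816.5095 ÷ 4 kcal/g = 204.1274 g.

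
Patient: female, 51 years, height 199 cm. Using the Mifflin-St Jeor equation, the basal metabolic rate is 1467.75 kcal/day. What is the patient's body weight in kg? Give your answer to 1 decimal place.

1467.75 = 10·W + 6.25(199) − 5(51) − 161
10·W = 1467.75 − 827.75 = 640, so W = 64 kg.

64.0 kg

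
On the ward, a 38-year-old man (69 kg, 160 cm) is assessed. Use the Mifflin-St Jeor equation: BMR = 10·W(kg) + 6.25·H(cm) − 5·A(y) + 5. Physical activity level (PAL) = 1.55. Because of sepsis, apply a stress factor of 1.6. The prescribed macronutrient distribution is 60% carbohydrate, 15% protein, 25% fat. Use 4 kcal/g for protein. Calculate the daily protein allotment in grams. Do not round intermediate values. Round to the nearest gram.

140 g/day

Mifflin-St Jeor (male): BMR = 10(69) + 6.25(160) − 5(38) + 5 = 690 + 1000 − 190 + 5 = 1505 kcal/day.
TEE = 1505 × 1.55 = 2332.75 kcal/day.
With stress factor 1.6: 2332.75 × 1.6 = 3732.4 kcal/day.
Protein energy = 15% × 3732.4 = 559.86 kcal.
Protein = 559.86 ÷ 4 kcal/g = 139.965 g.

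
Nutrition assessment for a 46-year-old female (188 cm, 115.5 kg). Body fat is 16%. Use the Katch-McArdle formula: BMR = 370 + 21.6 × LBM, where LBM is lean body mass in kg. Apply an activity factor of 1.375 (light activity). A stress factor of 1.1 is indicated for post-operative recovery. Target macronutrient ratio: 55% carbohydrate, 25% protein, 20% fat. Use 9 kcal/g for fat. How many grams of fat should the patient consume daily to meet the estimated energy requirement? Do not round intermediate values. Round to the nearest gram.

LBM = 115.5 × (1 − 0.16) = 97.02 kg. Katch-McArdle: BMR = 370 + 21.6 × 97.02 = 2465.632 kcal/day.
TEE = 2465.632 × 1.375 = 3390.244 kcal/day.
With stress factor 1.1: 3390.244 × 1.1 = 3729.2684 kcal/day.
Fat energy = 20% × 3729.2684 = 745.8537 kcal.
Fat = 745.8537 ÷ 9 kcal/g = 82.8726 g.

83 g/day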